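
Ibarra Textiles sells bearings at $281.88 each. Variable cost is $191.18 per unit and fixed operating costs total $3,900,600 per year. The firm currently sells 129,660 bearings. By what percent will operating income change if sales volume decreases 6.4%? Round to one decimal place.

Total contribution margin = 129,660 × $90.70 = $11,760,162.00.
EBIT = $11,760,162.00 − $3,900,600 = $7,859,562.00.
So DOL = total CM / EBIT = $11,760,162.00 / $7,859,562.00 = 1.4963.
So EBIT moves 1.4963 × (-6.4%) = -9.6%.

-9.6%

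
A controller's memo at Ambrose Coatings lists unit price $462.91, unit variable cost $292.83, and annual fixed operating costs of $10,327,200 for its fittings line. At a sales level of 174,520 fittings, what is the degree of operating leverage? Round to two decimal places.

Contribution at this volume is 174,520 × $170.08 = $29,682,361.60.
Operating income = contribution − fixed costs = $29,682,361.60 − $10,327,200 = $19,355,161.60.
Degree of operating leverage = $29,682,361.60 / $19,355,161.60 = 1.5336.

1.53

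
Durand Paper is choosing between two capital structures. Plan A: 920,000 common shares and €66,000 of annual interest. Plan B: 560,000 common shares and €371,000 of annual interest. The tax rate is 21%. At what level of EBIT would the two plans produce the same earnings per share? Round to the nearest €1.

€845,444

At indifference, (EBIT − 66,000)(1 − t)/920,000 = (EBIT − 371,000)(1 − t)/560,000.
The (1 − t) factor cancels: (EBIT − 66,000) × 560,000 = (EBIT − 371,000) × 920,000.
EBIT × (920,000 − 560,000) = 371,000 × 920,000 − 66,000 × 560,000 = 304,360,000,000, so EBIT = 304,360,000,000 ÷ 360,000 = 845,444.44.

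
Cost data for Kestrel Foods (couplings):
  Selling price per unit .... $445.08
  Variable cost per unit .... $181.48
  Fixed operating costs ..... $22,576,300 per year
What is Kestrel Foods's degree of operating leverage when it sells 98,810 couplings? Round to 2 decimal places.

At 98,810 units, contribution = 98,810 × $263.60 = $26,046,316.00.
Subtracting fixed costs: EBIT = $26,046,316.00 − $22,576,300 = $3,470,016.00.
So DOL = total CM / EBIT = $26,046,316.00 / $3,470,016.00 = 7.5061.

7.51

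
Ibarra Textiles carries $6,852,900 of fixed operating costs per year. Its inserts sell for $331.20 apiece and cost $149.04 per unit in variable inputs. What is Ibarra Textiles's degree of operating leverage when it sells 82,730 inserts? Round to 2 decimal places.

1.83

Contribution at this volume is 82,730 × $182.16 = $15,070,096.80.
EBIT = $15,070,096.80 − $6,852,900 = $8,217,196.80.
So DOL = total CM / EBIT = $15,070,096.80 / $8,217,196.80 = 1.8340.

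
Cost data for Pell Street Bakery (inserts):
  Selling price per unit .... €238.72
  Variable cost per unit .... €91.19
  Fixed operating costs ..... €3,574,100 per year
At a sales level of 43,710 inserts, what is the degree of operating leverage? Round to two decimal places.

2.24

At 43,710 units, contribution = 43,710 × €147.53 = €6,448,536.30.
Operating income = contribution − fixed costs = €6,448,536.30 − €3,574,100 = €2,874,436.30.
So DOL = total CM / EBIT = €6,448,536.30 / €2,874,436.30 = 2.2434.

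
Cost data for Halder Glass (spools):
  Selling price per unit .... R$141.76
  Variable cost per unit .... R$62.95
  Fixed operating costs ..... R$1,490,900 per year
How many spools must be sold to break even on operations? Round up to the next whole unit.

18,918 spools

Contribution margin per unit = R$141.76 − R$62.95 = R$78.81.
Break-even volume = fixed costs ÷ CM per unit = R$1,490,900 ÷ R$78.81 = 18,917.65, so 18,918 spools.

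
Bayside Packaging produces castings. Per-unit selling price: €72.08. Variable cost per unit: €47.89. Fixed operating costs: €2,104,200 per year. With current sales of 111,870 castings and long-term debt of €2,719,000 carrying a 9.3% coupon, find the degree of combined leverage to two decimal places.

7.75

Total contribution margin = 111,870 × €24.19 = €2,706,135.30.
Operating income = contribution − fixed costs = €2,706,135.30 − €2,104,200 = €601,935.30. Interest = €252,867.00, so EBIT − I = €349,068.30.
DCL = contribution ÷ (EBIT − I) = €2,706,135.30 ÷ €349,068.30 = 7.7525.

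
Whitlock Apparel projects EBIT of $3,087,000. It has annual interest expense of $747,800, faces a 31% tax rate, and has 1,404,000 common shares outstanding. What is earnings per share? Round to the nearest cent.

Pre-tax income = $3,087,000 − $747,800.00 = $2,339,200.00.
Net income = $2,339,200.00 × (1 − 0.31) = $1,614,048.00.
EPS = $1,614,048.00 ÷ 1,404,000 = $1.15.

$1.15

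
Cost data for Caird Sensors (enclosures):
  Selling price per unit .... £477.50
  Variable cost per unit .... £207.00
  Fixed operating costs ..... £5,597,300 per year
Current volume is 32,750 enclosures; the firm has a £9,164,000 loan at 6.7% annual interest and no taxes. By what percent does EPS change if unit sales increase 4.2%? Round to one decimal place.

+14.1%

Total contribution margin = 32,750 × £270.50 = £8,858,875.00.
Operating income = contribution − fixed costs = £8,858,875.00 − £5,597,300 = £3,261,575.00.
Interest = £613,988.00, so EBIT − I = £2,647,587.00.
DCL = total CM / (EBIT − I) = £8,858,875.00 / £2,647,587.00 = 3.3460.
EPS therefore changes by 3.3460 × (+4.2%) = +14.1%.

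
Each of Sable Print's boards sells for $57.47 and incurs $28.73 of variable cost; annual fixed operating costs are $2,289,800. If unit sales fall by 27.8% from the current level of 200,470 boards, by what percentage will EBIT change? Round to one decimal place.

-46.1%

Contribution at this volume is 200,470 × $28.74 = $5,761,507.80.
EBIT = $5,761,507.80 − $2,289,800 = $3,471,707.80.
Degree of operating leverage = $5,761,507.80 / $3,471,707.80 = 1.6596.
So EBIT moves 1.6596 × (-27.8%) = -46.1%.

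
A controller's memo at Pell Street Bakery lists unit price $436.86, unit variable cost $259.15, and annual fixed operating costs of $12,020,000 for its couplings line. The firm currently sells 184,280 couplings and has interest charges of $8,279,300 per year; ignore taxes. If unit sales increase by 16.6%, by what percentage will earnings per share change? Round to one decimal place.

+43.7%

Total contribution margin = 184,280 × $177.71 = $32,748,398.80.
Subtracting fixed costs: EBIT = $32,748,398.80 − $12,020,000 = $20,728,398.80.
After interest of $8,279,300.00, pre-tax earnings = $12,449,098.80.
DCL = total CM / (EBIT − I) = $32,748,398.80 / $12,449,098.80 = 2.6306.
EPS therefore changes by 2.6306 × (+16.6%) = +43.7%.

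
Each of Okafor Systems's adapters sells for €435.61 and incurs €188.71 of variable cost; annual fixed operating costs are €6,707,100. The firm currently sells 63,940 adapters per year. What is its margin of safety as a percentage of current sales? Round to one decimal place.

Each unit contributes €435.61 − €188.71 = €246.90. Break-even units = €6,707,100 ÷ €246.90 = 27,165.25; break-even revenue = 27,165.25 × €435.61 = €11,833,454.16.
Current sales = 63,940 × €435.61 = €27,852,903.40.
Margin of safety = (€27,852,903.40 − €11,833,454.16) ÷ €27,852,903.40 = 57.5%.

57.5%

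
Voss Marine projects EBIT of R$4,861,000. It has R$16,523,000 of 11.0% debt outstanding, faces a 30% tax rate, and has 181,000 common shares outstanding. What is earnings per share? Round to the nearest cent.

Interest = R$1,817,530.00, so EBT = R$4,861,000 − R$1,817,530.00 = R$3,043,470.00.
After tax at 30%: net income = R$3,043,470.00 × 0.70 = R$2,130,429.00.
Per share: R$2,130,429.00 / 181,000 shares = R$11.77.

R$11.77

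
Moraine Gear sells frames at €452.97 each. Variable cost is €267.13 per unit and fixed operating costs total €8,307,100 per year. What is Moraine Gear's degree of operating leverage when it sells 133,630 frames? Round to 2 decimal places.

At 133,630 units, contribution = 133,630 × €185.84 = €24,833,799.20.
EBIT = €24,833,799.20 − €8,307,100 = €16,526,699.20.
So DOL = total CM / EBIT = €24,833,799.20 / €16,526,699.20 = 1.5026.

1.50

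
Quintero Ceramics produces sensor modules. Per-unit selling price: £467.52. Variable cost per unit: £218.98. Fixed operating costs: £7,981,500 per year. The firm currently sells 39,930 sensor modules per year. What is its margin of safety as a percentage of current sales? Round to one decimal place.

Each unit contributes £467.52 − £218.98 = £248.54. Break-even units = £7,981,500 ÷ £248.54 = 32,113.54; break-even revenue = 32,113.54 × £467.52 = £15,013,723.67.
Current sales = 39,930 × £467.52 = £18,668,073.60.
Margin of safety = (£18,668,073.60 − £15,013,723.67) ÷ £18,668,073.60 = 19.6%.

19.6%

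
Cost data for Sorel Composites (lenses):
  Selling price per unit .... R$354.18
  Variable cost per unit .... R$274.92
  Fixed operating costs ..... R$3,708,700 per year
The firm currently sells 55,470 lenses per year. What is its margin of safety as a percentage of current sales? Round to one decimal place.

Contribution margin per unit = R$354.18 − R$274.92 = R$79.26. Break-even units = R$3,708,700 ÷ R$79.26 = 46,791.57; break-even revenue = 46,791.57 × R$354.18 = R$16,572,638.99.
Actual sales revenue = 55,470 × R$354.18 = R$19,646,364.60.
Margin of safety = (R$19,646,364.60 − R$16,572,638.99) ÷ R$19,646,364.60 = 15.6%.

15.6%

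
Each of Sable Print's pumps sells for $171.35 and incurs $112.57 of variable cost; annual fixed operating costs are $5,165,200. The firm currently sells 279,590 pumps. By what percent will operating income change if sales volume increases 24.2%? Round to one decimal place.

Contribution at this volume is 279,590 × $58.78 = $16,434,300.20.
EBIT = $16,434,300.20 − $5,165,200 = $11,269,100.20.
Degree of operating leverage = $16,434,300.20 / $11,269,100.20 = 1.4584.
So EBIT moves 1.4584 × (+24.2%) = +35.3%.

+35.3%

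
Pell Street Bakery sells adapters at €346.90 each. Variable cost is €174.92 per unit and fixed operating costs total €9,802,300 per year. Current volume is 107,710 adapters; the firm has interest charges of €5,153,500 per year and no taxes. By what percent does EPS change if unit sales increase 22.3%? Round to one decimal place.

+115.8%

Contribution at this volume is 107,710 × €171.98 = €18,523,965.80.
EBIT = €18,523,965.80 − €9,802,300 = €8,721,665.80.
After interest of €5,153,500.00, pre-tax earnings = €3,568,165.80.
Degree of combined leverage = contribution ÷ (EBIT − I) = €18,523,965.80 ÷ €3,568,165.80 = 5.1915.
EPS therefore changes by 5.1915 × (+22.3%) = +115.8%.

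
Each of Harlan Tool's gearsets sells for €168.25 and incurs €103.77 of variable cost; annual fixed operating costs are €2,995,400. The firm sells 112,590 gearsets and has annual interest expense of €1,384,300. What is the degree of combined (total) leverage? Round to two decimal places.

At 112,590 units, contribution = 112,590 × €64.48 = €7,259,803.20.
Operating income = contribution − fixed costs = €7,259,803.20 − €2,995,400 = €4,264,403.20. Interest = €1,384,300.00.
DOL = €7,259,803.20 ÷ €4,264,403.20 = 1.7024; DFL = €4,264,403.20 ÷ €2,880,103.20 = 1.4806.
DCL = DOL × DFL = 1.7024 × 1.4806 = 2.5206.

2.52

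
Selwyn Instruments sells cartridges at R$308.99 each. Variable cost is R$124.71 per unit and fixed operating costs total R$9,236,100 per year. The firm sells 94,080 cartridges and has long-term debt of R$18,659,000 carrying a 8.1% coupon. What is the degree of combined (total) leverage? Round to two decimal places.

2.63

At 94,080 units, contribution = 94,080 × R$184.28 = R$17,337,062.40.
EBIT = R$17,337,062.40 − R$9,236,100 = R$8,100,962.40. Interest = R$1,511,379.00.
DOL = R$17,337,062.40 ÷ R$8,100,962.40 = 2.1401; DFL = R$8,100,962.40 ÷ R$6,589,583.40 = 1.2294.
Combined leverage = 2.1401 × 1.2294 = 2.6310.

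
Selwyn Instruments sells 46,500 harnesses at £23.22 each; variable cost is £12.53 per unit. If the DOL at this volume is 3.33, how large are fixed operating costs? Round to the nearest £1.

£347,810

Total contribution margin = 46,500 × £10.69 = £497,085.00.
Since DOL = CM ÷ EBIT, EBIT = £497,085.00 ÷ 3.33 = £149,274.77.
Fixed costs = CM − EBIT = £497,085.00 − £149,274.77 = £347,810.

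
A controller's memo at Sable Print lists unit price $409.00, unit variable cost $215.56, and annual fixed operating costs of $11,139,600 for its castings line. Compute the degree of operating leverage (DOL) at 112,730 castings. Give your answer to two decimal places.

2.04

At 112,730 units, contribution = 112,730 × $193.44 = $21,806,491.20.
EBIT = $21,806,491.20 − $11,139,600 = $10,666,891.20.
So DOL = total CM / EBIT = $21,806,491.20 / $10,666,891.20 = 2.0443.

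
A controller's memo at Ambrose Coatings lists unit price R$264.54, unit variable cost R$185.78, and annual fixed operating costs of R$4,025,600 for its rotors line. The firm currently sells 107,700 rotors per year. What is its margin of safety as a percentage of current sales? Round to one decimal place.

Each unit contributes R$264.54 − R$185.78 = R$78.76. Break-even units = R$4,025,600 ÷ R$78.76 = 51,112.24; break-even revenue = 51,112.24 × R$264.54 = R$13,521,231.89.
Actual sales revenue = 107,700 × R$264.54 = R$28,490,958.00.
Margin of safety = (R$28,490,958.00 − R$13,521,231.89) ÷ R$28,490,958.00 = 52.5%.

52.5%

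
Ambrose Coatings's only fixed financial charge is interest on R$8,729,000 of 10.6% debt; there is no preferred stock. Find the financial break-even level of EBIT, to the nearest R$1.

R$925,274

Annual interest = 10.6% × R$8,729,000 = R$925,274.00.
With no preferred dividends, EPS = 0 when EBIT exactly covers interest, so the financial break-even EBIT is R$925,274.00.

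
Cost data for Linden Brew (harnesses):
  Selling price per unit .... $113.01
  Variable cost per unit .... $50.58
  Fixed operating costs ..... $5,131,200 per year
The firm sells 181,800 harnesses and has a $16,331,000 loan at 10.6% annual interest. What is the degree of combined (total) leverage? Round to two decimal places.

At 181,800 units, contribution = 181,800 × $62.43 = $11,349,774.00.
EBIT = $11,349,774.00 − $5,131,200 = $6,218,574.00. Interest = $1,731,086.00.
DOL = $11,349,774.00 ÷ $6,218,574.00 = 1.8251; DFL = $6,218,574.00 ÷ $4,487,488.00 = 1.3858.
Combined leverage = 1.8251 × 1.3858 = 2.5292.

2.53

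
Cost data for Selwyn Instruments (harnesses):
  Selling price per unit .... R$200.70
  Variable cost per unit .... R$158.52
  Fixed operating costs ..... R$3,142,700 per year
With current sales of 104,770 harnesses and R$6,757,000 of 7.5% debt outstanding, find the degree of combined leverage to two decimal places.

Contribution at this volume is 104,770 × R$42.18 = R$4,419,198.60.
EBIT = R$4,419,198.60 − R$3,142,700 = R$1,276,498.60. Interest = R$506,775.00.
DOL = R$4,419,198.60 ÷ R$1,276,498.60 = 3.4620; DFL = R$1,276,498.60 ÷ R$769,723.60 = 1.6584.
Combined leverage = 3.4620 × 1.6584 = 5.7414.

5.74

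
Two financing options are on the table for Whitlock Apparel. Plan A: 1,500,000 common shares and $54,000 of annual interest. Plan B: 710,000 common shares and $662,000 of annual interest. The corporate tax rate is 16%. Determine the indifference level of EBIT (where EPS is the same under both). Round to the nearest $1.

At indifference, (EBIT − 54,000)(1 − t)/1,500,000 = (EBIT − 662,000)(1 − t)/710,000.
The (1 − t) factor cancels: (EBIT − 54,000) × 710,000 = (EBIT − 662,000) × 1,500,000.
Solving, EBIT = (662,000·1,500,000 − 54,000·710,000) / (1,500,000 − 710,000) = 954,660,000,000 / 790,000 = 1,208,430.38.

$1,208,430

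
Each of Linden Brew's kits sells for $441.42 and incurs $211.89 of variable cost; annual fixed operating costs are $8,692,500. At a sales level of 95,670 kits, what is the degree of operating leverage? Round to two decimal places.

1.66

At 95,670 units, contribution = 95,670 × $229.53 = $21,959,135.10.
Operating income = contribution − fixed costs = $21,959,135.10 − $8,692,500 = $13,266,635.10.
Degree of operating leverage = $21,959,135.10 / $13,266,635.10 = 1.6552.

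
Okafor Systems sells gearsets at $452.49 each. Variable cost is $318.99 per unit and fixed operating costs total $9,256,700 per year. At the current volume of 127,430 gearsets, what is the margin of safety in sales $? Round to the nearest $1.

$26,285,788

Each unit contributes $452.49 − $318.99 = $133.50. Break-even units = $9,256,700 ÷ $133.50 = 69,338.58; break-even revenue = 69,338.58 × $452.49 = $31,375,012.61.
Current sales = 127,430 × $452.49 = $57,660,800.70.
Margin of safety = $57,660,800.70 − $31,375,012.61 = $26,285,788.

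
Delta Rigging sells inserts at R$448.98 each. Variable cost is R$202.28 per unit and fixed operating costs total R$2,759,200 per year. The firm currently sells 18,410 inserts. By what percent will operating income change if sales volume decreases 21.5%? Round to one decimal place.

Contribution at this volume is 18,410 × R$246.70 = R$4,541,747.00.
EBIT = R$4,541,747.00 − R$2,759,200 = R$1,782,547.00.
Degree of operating leverage = R$4,541,747.00 / R$1,782,547.00 = 2.5479.
%ΔEBIT = DOL × %ΔSales = 2.5479 × -21.5% = -54.8%.

-54.8%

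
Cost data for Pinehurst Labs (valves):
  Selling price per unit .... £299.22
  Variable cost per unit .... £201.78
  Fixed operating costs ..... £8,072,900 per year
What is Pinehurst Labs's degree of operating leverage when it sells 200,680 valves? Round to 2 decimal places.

Total contribution margin = 200,680 × £97.44 = £19,554,259.20.
EBIT = £19,554,259.20 − £8,072,900 = £11,481,359.20.
DOL = contribution ÷ EBIT = £19,554,259.20 ÷ £11,481,359.20 = 1.7031.

1.70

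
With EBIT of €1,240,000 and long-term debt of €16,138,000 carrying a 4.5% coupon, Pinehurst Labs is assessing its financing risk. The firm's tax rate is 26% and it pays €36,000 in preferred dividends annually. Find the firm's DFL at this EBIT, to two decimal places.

2.67

Interest = €726,210.00.
Pre-tax preferred-dividend burden = €36,000 ÷ (1 − 0.26) = €48,648.65.
DFL = EBIT ÷ [EBIT − I − D_p/(1−t)] = €1,240,000 ÷ [€1,240,000 − €726,210.00 − €48,648.65] = €1,240,000 ÷ €465,141.35 = 2.6659.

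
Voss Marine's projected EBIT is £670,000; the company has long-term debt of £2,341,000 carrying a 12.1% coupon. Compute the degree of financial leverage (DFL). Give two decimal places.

Annual interest charges come to £283,261.00.
Degree of financial leverage = EBIT / (EBIT − interest) = £670,000 / £386,739.00 = 1.7324.

1.73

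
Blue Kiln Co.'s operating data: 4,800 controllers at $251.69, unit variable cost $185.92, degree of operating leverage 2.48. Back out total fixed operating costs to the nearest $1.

$188,399

Contribution at this volume is 4,800 × $65.77 = $315,696.00.
DOL = contribution / EBIT, so EBIT = $315,696.00 / 2.48 = $127,296.77.
And FC = contribution − EBIT = $315,696.00 − $127,296.77 = $188,399.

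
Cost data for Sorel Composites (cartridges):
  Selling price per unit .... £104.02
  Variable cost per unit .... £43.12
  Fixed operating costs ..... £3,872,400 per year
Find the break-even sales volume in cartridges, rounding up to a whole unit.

Unit CM = price − variable cost = £104.02 − £43.12 = £60.90.
Break-even volume = fixed costs ÷ CM per unit = £3,872,400 ÷ £60.90 = 63,586.21, so 63,587 cartridges.

63,587 cartridges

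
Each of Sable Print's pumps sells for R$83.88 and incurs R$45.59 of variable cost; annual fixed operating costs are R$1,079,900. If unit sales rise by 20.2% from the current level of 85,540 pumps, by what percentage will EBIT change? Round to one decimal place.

At 85,540 units, contribution = 85,540 × R$38.29 = R$3,275,326.60.
Operating income = contribution − fixed costs = R$3,275,326.60 − R$1,079,900 = R$2,195,426.60.
Degree of operating leverage = R$3,275,326.60 / R$2,195,426.60 = 1.4919.
So EBIT moves 1.4919 × (+20.2%) = +30.1%.

+30.1%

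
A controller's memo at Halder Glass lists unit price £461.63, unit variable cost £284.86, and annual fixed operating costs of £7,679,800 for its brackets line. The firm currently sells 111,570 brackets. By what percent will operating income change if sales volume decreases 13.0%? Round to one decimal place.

Contribution at this volume is 111,570 × £176.77 = £19,722,228.90.
EBIT = £19,722,228.90 − £7,679,800 = £12,042,428.90.
So DOL = total CM / EBIT = £19,722,228.90 / £12,042,428.90 = 1.6377.
So EBIT moves 1.6377 × (-13.0%) = -21.3%.

-21.3%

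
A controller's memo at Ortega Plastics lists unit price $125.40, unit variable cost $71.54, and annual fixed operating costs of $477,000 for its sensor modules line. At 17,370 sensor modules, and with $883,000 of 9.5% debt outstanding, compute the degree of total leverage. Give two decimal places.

Total contribution margin = 17,370 × $53.86 = $935,548.20.
Subtracting fixed costs: EBIT = $935,548.20 − $477,000 = $458,548.20. Interest = $83,885.00, so EBIT − I = $374,663.20.
DCL = contribution ÷ (EBIT − I) = $935,548.20 ÷ $374,663.20 = 2.4970.

2.50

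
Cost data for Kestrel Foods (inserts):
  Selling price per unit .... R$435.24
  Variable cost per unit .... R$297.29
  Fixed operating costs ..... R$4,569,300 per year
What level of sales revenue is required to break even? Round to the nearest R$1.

R$14,416,398

CM per unit = R$435.24 − R$297.29 = R$137.95; CM ratio = R$137.95 / R$435.24 = 0.3170.
Break-even revenue = fixed costs × price ÷ CM = R$4,569,300 × R$435.24 ÷ R$137.95 = R$14,416,398.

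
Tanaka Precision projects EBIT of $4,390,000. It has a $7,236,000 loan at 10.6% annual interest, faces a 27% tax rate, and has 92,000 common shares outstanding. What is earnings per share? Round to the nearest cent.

$28.75

Interest = $767,016.00, so EBT = $4,390,000 − $767,016.00 = $3,622,984.00.
Net income = $3,622,984.00 × (1 − 0.27) = $2,644,778.32.
EPS = $2,644,778.32 ÷ 92,000 = $28.75.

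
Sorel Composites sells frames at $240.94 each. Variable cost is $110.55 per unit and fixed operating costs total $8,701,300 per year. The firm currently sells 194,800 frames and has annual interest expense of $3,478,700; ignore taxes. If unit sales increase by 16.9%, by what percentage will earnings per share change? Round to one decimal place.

Contribution at this volume is 194,800 × $130.39 = $25,399,972.00.
EBIT = $25,399,972.00 − $8,701,300 = $16,698,672.00.
Interest = $3,478,700.00, so EBIT − I = $13,219,972.00.
Degree of combined leverage = contribution ÷ (EBIT − I) = $25,399,972.00 ÷ $13,219,972.00 = 1.9213.
%ΔEPS = DCL × %ΔSales = 1.9213 × +16.9% = +32.5%.

+32.5%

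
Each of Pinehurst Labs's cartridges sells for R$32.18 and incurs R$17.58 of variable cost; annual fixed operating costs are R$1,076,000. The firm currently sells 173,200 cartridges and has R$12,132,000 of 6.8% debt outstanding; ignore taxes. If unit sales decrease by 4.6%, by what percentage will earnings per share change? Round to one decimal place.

-18.5%

Contribution at this volume is 173,200 × R$14.60 = R$2,528,720.00.
Operating income = contribution − fixed costs = R$2,528,720.00 − R$1,076,000 = R$1,452,720.00.
Interest = R$824,976.00, so EBIT − I = R$627,744.00.
DCL = total CM / (EBIT − I) = R$2,528,720.00 / R$627,744.00 = 4.0283.
%ΔEPS = DCL × %ΔSales = 4.0283 × -4.6% = -18.5%.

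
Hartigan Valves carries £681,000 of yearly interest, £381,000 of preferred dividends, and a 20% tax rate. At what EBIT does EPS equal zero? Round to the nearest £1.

Grossing the preferred dividend up to pre-tax terms: £381,000 / (1 − 0.20) = £476,250.00.
EPS = 0 when EBIT covers interest plus the pre-tax preferred burden: £681,000 + £476,250.00 = £1,157,250.00.

£1,157,250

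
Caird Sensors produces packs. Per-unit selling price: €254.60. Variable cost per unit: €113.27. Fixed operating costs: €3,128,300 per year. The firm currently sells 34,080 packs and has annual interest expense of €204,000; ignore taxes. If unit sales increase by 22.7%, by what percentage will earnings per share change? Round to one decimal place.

+73.7%

Total contribution margin = 34,080 × €141.33 = €4,816,526.40.
Operating income = contribution − fixed costs = €4,816,526.40 − €3,128,300 = €1,688,226.40.
After interest of €204,000.00, pre-tax earnings = €1,484,226.40.
Degree of combined leverage = contribution ÷ (EBIT − I) = €4,816,526.40 ÷ €1,484,226.40 = 3.2451.
%ΔEPS = DCL × %ΔSales = 3.2451 × +22.7% = +73.7%.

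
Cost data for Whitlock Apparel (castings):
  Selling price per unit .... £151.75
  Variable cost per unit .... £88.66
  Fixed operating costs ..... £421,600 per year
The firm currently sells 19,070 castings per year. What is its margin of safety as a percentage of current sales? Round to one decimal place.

Each unit contributes £151.75 − £88.66 = £63.09. Break-even units = £421,600 ÷ £63.09 = 6,682.52; break-even revenue = 6,682.52 × £151.75 = £1,014,071.96.
Actual sales revenue = 19,070 × £151.75 = £2,893,872.50.
Margin of safety = (£2,893,872.50 − £1,014,071.96) ÷ £2,893,872.50 = 65.0%.

65.0%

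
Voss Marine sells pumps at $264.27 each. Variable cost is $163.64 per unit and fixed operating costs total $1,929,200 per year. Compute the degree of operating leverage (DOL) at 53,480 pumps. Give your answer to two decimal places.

Contribution at this volume is 53,480 × $100.63 = $5,381,692.40.
EBIT = $5,381,692.40 − $1,929,200 = $3,452,492.40.
DOL = contribution ÷ EBIT = $5,381,692.40 ÷ $3,452,492.40 = 1.5588.

1.56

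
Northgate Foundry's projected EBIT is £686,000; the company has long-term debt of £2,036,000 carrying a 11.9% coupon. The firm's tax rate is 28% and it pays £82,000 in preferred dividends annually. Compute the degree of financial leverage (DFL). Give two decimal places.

2.08

Annual interest charges come to £242,284.00.
Preferred dividends grossed up pre-tax: £82,000 / (1 − 0.28) = £113,888.89.
DFL = EBIT ÷ [EBIT − I − D_p/(1−t)] = £686,000 ÷ [£686,000 − £242,284.00 − £113,888.89] = £686,000 ÷ £329,827.11 = 2.0799.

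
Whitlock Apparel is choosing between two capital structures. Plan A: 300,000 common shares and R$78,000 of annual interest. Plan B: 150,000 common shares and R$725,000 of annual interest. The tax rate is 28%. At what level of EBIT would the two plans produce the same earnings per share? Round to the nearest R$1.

Set EPS_A = EPS_B: (EBIT − R$78,000)(1 − 0.28) ÷ 300,000 = (EBIT − R$725,000)(1 − 0.28) ÷ 150,000.
Cancelling (1 − t) and cross-multiplying: 150,000·(EBIT − 78,000) = 300,000·(EBIT − 725,000).
EBIT × (300,000 − 150,000) = 725,000 × 300,000 − 78,000 × 150,000 = 205,800,000,000, so EBIT = 205,800,000,000 ÷ 150,000 = 1,372,000.00.

R$1,372,000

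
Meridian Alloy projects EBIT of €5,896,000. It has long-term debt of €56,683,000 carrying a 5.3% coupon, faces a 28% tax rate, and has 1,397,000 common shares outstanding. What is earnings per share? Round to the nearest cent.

€1.49

Interest = €3,004,199.00, so EBT = €5,896,000 − €3,004,199.00 = €2,891,801.00.
After tax at 28%: net income = €2,891,801.00 × 0.72 = €2,082,096.72.
EPS = €2,082,096.72 ÷ 1,397,000 = €1.49.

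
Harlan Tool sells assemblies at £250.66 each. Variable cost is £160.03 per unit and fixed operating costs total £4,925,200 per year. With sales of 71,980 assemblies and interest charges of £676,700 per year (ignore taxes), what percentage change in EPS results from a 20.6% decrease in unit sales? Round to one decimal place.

-145.8%

Total contribution margin = 71,980 × £90.63 = £6,523,547.40.
Subtracting fixed costs: EBIT = £6,523,547.40 − £4,925,200 = £1,598,347.40.
Interest = £676,700.00, so EBIT − I = £921,647.40.
DCL = total CM / (EBIT − I) = £6,523,547.40 / £921,647.40 = 7.0781.
%ΔEPS = DCL × %ΔSales = 7.0781 × -20.6% = -145.8%.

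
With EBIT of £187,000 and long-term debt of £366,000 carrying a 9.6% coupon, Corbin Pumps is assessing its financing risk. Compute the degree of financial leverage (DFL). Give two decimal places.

Annual interest charges come to £35,136.00.
Degree of financial leverage = EBIT / (EBIT − interest) = £187,000 / £151,864.00 = 1.2314.

1.23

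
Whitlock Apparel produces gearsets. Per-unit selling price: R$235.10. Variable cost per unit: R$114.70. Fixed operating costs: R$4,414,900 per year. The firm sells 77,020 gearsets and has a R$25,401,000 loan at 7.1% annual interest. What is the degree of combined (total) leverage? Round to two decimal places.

3.04

Total contribution margin = 77,020 × R$120.40 = R$9,273,208.00.
Operating income = contribution − fixed costs = R$9,273,208.00 − R$4,414,900 = R$4,858,308.00. Interest = R$1,803,471.00.
DOL = R$9,273,208.00 ÷ R$4,858,308.00 = 1.9087; DFL = R$4,858,308.00 ÷ R$3,054,837.00 = 1.5904.
Combined leverage = 1.9087 × 1.5904 = 3.0356.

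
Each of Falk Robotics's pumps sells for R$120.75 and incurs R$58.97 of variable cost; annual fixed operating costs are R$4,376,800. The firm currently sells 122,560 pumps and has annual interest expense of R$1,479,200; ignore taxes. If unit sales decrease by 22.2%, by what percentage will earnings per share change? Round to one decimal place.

Contribution at this volume is 122,560 × R$61.78 = R$7,571,756.80.
Subtracting fixed costs: EBIT = R$7,571,756.80 − R$4,376,800 = R$3,194,956.80.
After interest of R$1,479,200.00, pre-tax earnings = R$1,715,756.80.
DCL = total CM / (EBIT − I) = R$7,571,756.80 / R$1,715,756.80 = 4.4131.
%ΔEPS = DCL × %ΔSales = 4.4131 × -22.2% = -98.0%.

-98.0%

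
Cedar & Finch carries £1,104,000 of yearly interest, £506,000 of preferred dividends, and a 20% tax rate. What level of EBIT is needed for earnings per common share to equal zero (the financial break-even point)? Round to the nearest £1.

£1,736,500

Preferred dividends are paid after tax, so their pre-tax equivalent is £506,000 ÷ (1 − 0.20) = £632,500.00.
Financial break-even EBIT = interest + D_p ÷ (1 − t) = £1,104,000 + £632,500.00 = £1,736,500.00.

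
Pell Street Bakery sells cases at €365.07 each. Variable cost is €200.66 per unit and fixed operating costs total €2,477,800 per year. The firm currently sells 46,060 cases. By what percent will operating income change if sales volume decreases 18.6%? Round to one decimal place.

Total contribution margin = 46,060 × €164.41 = €7,572,724.60.
Subtracting fixed costs: EBIT = €7,572,724.60 − €2,477,800 = €5,094,924.60.
Degree of operating leverage = €7,572,724.60 / €5,094,924.60 = 1.4863.
So EBIT moves 1.4863 × (-18.6%) = -27.6%.

-27.6%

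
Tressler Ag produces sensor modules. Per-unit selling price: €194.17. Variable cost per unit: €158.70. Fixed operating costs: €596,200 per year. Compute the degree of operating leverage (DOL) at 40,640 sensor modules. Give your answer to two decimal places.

1.71

Total contribution margin = 40,640 × €35.47 = €1,441,500.80.
Operating income = contribution − fixed costs = €1,441,500.80 − €596,200 = €845,300.80.
DOL = contribution ÷ EBIT = €1,441,500.80 ÷ €845,300.80 = 1.7053.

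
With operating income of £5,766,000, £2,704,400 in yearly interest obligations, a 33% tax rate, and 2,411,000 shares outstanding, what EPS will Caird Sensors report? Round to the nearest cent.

£0.85

Pre-tax income = £5,766,000 − £2,704,400.00 = £3,061,600.00.
Net income = £3,061,600.00 × (1 − 0.33) = £2,051,272.00.
EPS = £2,051,272.00 ÷ 2,411,000 = £0.85.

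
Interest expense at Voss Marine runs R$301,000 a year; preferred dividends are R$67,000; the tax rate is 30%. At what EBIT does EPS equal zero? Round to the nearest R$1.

Grossing the preferred dividend up to pre-tax terms: R$67,000 / (1 − 0.30) = R$95,714.29.
Financial break-even EBIT = interest + D_p ÷ (1 − t) = R$301,000 + R$95,714.29 = R$396,714.29.

R$396,714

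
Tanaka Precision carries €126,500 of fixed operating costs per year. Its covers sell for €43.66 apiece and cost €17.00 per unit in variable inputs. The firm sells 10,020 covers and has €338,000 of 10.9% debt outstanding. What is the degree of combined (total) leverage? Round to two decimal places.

At 10,020 units, contribution = 10,020 × €26.66 = €267,133.20.
Operating income = contribution − fixed costs = €267,133.20 − €126,500 = €140,633.20. Interest = €36,842.00, so EBIT − I = €103,791.20.
Degree of total leverage = total CM / (EBIT − interest) = €267,133.20 / €103,791.20 = 2.5738.

2.57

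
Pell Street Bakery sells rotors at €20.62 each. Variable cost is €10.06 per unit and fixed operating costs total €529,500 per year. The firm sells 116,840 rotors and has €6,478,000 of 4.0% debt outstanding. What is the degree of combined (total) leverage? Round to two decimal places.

2.77

Contribution at this volume is 116,840 × €10.56 = €1,233,830.40.
EBIT = €1,233,830.40 − €529,500 = €704,330.40. Interest = €259,120.00.
DOL = €1,233,830.40 ÷ €704,330.40 = 1.7518; DFL = €704,330.40 ÷ €445,210.40 = 1.5820.
Combined leverage = 1.7518 × 1.5820 = 2.7713.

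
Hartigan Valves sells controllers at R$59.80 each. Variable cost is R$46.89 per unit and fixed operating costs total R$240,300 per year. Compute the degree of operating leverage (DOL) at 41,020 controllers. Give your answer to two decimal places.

1.83

At 41,020 units, contribution = 41,020 × R$12.91 = R$529,568.20.
Operating income = contribution − fixed costs = R$529,568.20 − R$240,300 = R$289,268.20.
So DOL = total CM / EBIT = R$529,568.20 / R$289,268.20 = 1.8307.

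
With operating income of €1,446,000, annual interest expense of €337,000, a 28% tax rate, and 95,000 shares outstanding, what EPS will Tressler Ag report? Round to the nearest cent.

Interest = €337,000.00, so EBT = €1,446,000 − €337,000.00 = €1,109,000.00.
After tax at 28%: net income = €1,109,000.00 × 0.72 = €798,480.00.
Per share: €798,480.00 / 95,000 shares = €8.41.

€8.41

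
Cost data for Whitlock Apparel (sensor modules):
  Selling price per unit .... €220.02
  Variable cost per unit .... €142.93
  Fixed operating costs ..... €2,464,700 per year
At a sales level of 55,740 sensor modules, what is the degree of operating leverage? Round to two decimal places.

2.35

Contribution at this volume is 55,740 × €77.09 = €4,296,996.60.
Operating income = contribution − fixed costs = €4,296,996.60 − €2,464,700 = €1,832,296.60.
So DOL = total CM / EBIT = €4,296,996.60 / €1,832,296.60 = 2.3451.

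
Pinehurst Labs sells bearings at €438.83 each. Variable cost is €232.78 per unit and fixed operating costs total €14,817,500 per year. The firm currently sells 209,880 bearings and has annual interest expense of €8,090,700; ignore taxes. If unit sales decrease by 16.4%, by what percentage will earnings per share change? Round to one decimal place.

Contribution at this volume is 209,880 × €206.05 = €43,245,774.00.
Operating income = contribution − fixed costs = €43,245,774.00 − €14,817,500 = €28,428,274.00.
Interest = €8,090,700.00, so EBIT − I = €20,337,574.00.
Degree of combined leverage = contribution ÷ (EBIT − I) = €43,245,774.00 ÷ €20,337,574.00 = 2.1264.
EPS therefore changes by 2.1264 × (-16.4%) = -34.9%.

-34.9%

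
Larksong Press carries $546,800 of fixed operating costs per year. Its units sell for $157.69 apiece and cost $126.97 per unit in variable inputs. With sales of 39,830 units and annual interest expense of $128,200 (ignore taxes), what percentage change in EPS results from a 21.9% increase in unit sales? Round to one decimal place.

Contribution at this volume is 39,830 × $30.72 = $1,223,577.60.
EBIT = $1,223,577.60 − $546,800 = $676,777.60.
After interest of $128,200.00, pre-tax earnings = $548,577.60.
Degree of combined leverage = contribution ÷ (EBIT − I) = $1,223,577.60 ÷ $548,577.60 = 2.2305.
%ΔEPS = DCL × %ΔSales = 2.2305 × +21.9% = +48.8%.

+48.8%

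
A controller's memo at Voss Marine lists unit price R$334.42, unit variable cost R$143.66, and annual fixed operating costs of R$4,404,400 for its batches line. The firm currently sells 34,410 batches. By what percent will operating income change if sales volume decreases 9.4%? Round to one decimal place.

-28.6%

Contribution at this volume is 34,410 × R$190.76 = R$6,564,051.60.
EBIT = R$6,564,051.60 − R$4,404,400 = R$2,159,651.60.
DOL = contribution ÷ EBIT = R$6,564,051.60 ÷ R$2,159,651.60 = 3.0394.
So EBIT moves 3.0394 × (-9.4%) = -28.6%.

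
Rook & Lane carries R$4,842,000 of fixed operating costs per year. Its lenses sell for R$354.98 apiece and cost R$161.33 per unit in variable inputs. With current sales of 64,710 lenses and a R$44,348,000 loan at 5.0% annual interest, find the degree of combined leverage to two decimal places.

2.29

Total contribution margin = 64,710 × R$193.65 = R$12,531,091.50.
Subtracting fixed costs: EBIT = R$12,531,091.50 − R$4,842,000 = R$7,689,091.50. Interest = R$2,217,400.00, so EBIT − I = R$5,471,691.50.
DCL = contribution ÷ (EBIT − I) = R$12,531,091.50 ÷ R$5,471,691.50 = 2.2902.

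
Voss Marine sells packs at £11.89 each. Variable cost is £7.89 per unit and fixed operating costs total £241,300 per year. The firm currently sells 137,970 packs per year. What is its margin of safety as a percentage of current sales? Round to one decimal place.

Unit CM = price − variable cost = £11.89 − £7.89 = £4.00. Break-even units = £241,300 ÷ £4.00 = 60,325.00; break-even revenue = 60,325.00 × £11.89 = £717,264.25.
Actual sales revenue = 137,970 × £11.89 = £1,640,463.30.
Margin of safety = (£1,640,463.30 − £717,264.25) ÷ £1,640,463.30 = 56.3%.

56.3%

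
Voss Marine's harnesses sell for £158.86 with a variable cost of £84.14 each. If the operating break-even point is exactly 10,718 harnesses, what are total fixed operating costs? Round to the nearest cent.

£800,848.96

Each unit contributes £158.86 − £84.14 = £74.72.
Fixed costs = break-even units × CM = 10,718 × £74.72 = £800,848.96.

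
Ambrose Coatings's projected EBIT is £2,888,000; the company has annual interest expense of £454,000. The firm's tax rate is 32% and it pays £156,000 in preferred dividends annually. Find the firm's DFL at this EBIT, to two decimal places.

Interest = £454,000.00.
Preferred dividends grossed up pre-tax: £156,000 / (1 − 0.32) = £229,411.76.
DFL = EBIT ÷ [EBIT − I − D_p/(1−t)] = £2,888,000 ÷ [£2,888,000 − £454,000.00 − £229,411.76] = £2,888,000 ÷ £2,204,588.24 = 1.3100.

1.31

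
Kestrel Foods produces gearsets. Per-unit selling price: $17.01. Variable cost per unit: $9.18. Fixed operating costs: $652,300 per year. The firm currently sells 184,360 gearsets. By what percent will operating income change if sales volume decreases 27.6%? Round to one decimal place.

Contribution at this volume is 184,360 × $7.83 = $1,443,538.80.
EBIT = $1,443,538.80 − $652,300 = $791,238.80.
DOL = contribution ÷ EBIT = $1,443,538.80 ÷ $791,238.80 = 1.8244.
So EBIT moves 1.8244 × (-27.6%) = -50.4%.

-50.4%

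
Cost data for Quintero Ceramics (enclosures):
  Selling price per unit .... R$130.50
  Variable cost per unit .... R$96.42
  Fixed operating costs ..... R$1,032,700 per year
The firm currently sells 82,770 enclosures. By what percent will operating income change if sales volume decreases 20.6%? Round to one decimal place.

-32.5%

Contribution at this volume is 82,770 × R$34.08 = R$2,820,801.60.
EBIT = R$2,820,801.60 − R$1,032,700 = R$1,788,101.60.
DOL = contribution ÷ EBIT = R$2,820,801.60 ÷ R$1,788,101.60 = 1.5775.
So EBIT moves 1.5775 × (-20.6%) = -32.5%.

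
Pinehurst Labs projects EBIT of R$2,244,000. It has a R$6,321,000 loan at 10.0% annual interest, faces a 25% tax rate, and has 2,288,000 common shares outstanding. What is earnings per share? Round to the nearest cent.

Interest = R$632,100.00, so EBT = R$2,244,000 − R$632,100.00 = R$1,611,900.00.
Net income = R$1,611,900.00 × (1 − 0.25) = R$1,208,925.00.
Per share: R$1,208,925.00 / 2,288,000 shares = R$0.53.

R$0.53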